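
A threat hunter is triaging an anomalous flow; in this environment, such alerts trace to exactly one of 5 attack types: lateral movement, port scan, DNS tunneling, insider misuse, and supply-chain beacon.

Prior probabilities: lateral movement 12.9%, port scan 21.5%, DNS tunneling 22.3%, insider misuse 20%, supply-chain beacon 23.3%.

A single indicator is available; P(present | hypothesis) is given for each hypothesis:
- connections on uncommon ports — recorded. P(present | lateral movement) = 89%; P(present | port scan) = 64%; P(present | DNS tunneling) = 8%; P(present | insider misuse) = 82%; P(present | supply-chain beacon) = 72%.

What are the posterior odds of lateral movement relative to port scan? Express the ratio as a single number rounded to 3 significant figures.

0.834

Unnormalized posterior weight (prior times the indicator likelihood) for each of the two hypotheses:
  lateral movement: 0.129 × 0.89 = 0.11481
  port scan: 0.215 × 0.64 = 0.1376
Odds(lateral movement : port scan) = 0.11481 / 0.1376 ≈ 0.834.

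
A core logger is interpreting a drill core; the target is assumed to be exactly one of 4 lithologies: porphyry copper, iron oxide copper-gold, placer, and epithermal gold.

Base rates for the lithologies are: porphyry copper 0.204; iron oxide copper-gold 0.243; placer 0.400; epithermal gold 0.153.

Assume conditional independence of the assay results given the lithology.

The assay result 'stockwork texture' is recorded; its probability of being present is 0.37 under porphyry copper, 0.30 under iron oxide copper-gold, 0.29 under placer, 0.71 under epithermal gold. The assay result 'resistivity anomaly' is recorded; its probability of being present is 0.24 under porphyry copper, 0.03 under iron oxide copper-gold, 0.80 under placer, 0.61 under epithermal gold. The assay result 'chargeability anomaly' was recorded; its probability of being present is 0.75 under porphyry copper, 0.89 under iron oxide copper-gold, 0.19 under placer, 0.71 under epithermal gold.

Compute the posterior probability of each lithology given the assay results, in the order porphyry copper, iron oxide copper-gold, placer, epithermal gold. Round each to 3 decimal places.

By Bayes' rule with conditional independence, the unnormalized weight for each hypothesis is prior × ∏ likelihoods:
  porphyry copper: 0.204 × 0.37 × 0.24 × 0.75 = 0.013586
  iron oxide copper-gold: 0.243 × 0.30 × 0.03 × 0.89 = 0.0019464
  placer: 0.400 × 0.29 × 0.80 × 0.19 = 0.017632
  epithermal gold: 0.153 × 0.71 × 0.61 × 0.71 = 0.047048
Marginal likelihood of the evidence = 0.080212.
P(porphyry copper | evidence) = 0.013586 / 0.080212 ≈ 0.169
P(iron oxide copper-gold | evidence) = 0.0019464 / 0.080212 ≈ 0.024
P(placer | evidence) = 0.017632 / 0.080212 ≈ 0.220
P(epithermal gold | evidence) = 0.047048 / 0.080212 ≈ 0.587

0.169, 0.024, 0.220, 0.587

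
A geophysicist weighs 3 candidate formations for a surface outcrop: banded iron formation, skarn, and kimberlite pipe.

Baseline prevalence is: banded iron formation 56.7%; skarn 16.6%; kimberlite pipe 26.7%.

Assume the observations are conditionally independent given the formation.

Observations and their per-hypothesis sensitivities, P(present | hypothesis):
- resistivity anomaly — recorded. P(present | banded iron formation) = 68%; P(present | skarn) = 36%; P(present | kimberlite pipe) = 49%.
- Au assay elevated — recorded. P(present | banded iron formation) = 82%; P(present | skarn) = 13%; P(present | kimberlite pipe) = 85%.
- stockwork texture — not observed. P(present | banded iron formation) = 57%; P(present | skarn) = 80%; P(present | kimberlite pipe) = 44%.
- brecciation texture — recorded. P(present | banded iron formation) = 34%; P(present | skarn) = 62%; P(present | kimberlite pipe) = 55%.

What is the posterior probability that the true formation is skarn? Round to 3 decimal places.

0.012

By Bayes' rule with conditional independence, the unnormalized weight for each hypothesis is prior × ∏ likelihoods (using 1 − P(present | H) for each absent observation):
  banded iron formation: 0.567 × 0.68 × 0.82 × (1 − 0.57) × 0.34 = 0.046222
  skarn: 0.166 × 0.36 × 0.13 × (1 − 0.80) × 0.62 = 0.00096333
  kimberlite pipe: 0.267 × 0.49 × 0.85 × (1 − 0.44) × 0.55 = 0.034251
Normalizing constant Z = 0.046222 + 0.00096333 + 0.034251 = 0.081437.
P(skarn | evidence) = 0.00096333 / 0.081437 ≈ 0.012.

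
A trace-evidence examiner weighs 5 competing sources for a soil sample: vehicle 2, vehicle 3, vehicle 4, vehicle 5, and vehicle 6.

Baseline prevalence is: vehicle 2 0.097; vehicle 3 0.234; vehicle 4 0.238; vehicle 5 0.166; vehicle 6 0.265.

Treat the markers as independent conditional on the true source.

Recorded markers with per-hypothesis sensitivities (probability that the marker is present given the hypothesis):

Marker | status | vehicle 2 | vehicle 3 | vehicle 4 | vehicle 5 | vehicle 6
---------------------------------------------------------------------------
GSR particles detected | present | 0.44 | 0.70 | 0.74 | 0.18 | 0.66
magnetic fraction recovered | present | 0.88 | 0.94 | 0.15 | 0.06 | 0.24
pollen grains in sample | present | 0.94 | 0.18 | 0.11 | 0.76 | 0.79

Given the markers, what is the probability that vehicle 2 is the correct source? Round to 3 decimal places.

0.351

Multiply each prior by the joint likelihood of the marker pattern:
  vehicle 2: 0.097 × 0.44 × 0.88 × 0.94 = 0.035305
  vehicle 3: 0.234 × 0.70 × 0.94 × 0.18 = 0.027715
  vehicle 4: 0.238 × 0.74 × 0.15 × 0.11 = 0.002906
  vehicle 5: 0.166 × 0.18 × 0.06 × 0.76 = 0.0013625
  vehicle 6: 0.265 × 0.66 × 0.24 × 0.79 = 0.033161
The unnormalized weights sum to 0.10045.
P(vehicle 2 | evidence) = 0.035305 / 0.10045 ≈ 0.351.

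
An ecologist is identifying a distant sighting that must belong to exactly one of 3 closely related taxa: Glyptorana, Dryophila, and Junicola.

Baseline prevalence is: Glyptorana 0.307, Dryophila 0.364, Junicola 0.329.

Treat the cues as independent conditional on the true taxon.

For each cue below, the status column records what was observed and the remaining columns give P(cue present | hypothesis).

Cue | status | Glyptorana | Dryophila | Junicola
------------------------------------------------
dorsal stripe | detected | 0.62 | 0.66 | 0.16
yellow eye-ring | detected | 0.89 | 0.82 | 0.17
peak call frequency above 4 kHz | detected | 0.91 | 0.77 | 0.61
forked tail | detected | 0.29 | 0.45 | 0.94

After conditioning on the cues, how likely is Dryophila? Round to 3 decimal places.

0.578

Multiply each prior by the joint likelihood of the cue pattern:
  Glyptorana: 0.307 × 0.62 × 0.89 × 0.91 × 0.29 = 0.044705
  Dryophila: 0.364 × 0.66 × 0.82 × 0.77 × 0.45 = 0.068259
  Junicola: 0.329 × 0.16 × 0.17 × 0.61 × 0.94 = 0.0051312
Marginal likelihood of the evidence = 0.1181.
P(Dryophila | evidence) = 0.068259 / 0.1181 ≈ 0.578.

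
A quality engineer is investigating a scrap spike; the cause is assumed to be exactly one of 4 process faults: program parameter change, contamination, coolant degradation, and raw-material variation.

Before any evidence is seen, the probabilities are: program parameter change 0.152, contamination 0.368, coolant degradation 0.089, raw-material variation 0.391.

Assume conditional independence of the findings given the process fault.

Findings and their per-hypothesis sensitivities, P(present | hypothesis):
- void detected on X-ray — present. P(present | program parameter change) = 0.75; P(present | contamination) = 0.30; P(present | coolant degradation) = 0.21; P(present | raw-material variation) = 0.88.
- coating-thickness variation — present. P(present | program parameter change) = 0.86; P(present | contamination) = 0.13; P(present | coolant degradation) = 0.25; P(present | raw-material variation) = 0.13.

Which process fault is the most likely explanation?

program parameter change

By Bayes' rule with conditional independence, the unnormalized weight for each hypothesis is prior × ∏ likelihoods:
  program parameter change: 0.152 × 0.75 × 0.86 = 0.09804
  contamination: 0.368 × 0.30 × 0.13 = 0.014352
  coolant degradation: 0.089 × 0.21 × 0.25 = 0.0046725
  raw-material variation: 0.391 × 0.88 × 0.13 = 0.04473
Normalizing constant Z = 0.09804 + 0.014352 + 0.0046725 + 0.04473 = 0.16179.
P(program parameter change | evidence) ≈ 0.09804 / 0.16179 ≈ 0.606
P(contamination | evidence) ≈ 0.014352 / 0.16179 ≈ 0.089
P(coolant degradation | evidence) ≈ 0.0046725 / 0.16179 ≈ 0.029
P(raw-material variation | evidence) ≈ 0.04473 / 0.16179 ≈ 0.276
The largest is 0.606, so program parameter change is most probable.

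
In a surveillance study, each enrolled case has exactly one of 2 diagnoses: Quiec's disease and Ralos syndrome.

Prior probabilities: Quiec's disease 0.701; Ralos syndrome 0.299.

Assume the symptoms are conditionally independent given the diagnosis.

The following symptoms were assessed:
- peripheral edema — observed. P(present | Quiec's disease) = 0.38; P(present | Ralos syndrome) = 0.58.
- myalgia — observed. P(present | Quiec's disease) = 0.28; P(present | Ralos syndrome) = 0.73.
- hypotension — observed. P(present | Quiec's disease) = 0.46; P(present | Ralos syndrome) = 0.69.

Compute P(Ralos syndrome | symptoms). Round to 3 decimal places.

0.718

For each hypothesis, the unnormalized posterior weight is prior × product of the symptom likelihoods:
  Quiec's disease: 0.701 × 0.38 × 0.28 × 0.46 = 0.03431
  Ralos syndrome: 0.299 × 0.58 × 0.73 × 0.69 = 0.087352
Marginal likelihood of the evidence = 0.12166.
P(Ralos syndrome | evidence) = 0.087352 / 0.12166 ≈ 0.718.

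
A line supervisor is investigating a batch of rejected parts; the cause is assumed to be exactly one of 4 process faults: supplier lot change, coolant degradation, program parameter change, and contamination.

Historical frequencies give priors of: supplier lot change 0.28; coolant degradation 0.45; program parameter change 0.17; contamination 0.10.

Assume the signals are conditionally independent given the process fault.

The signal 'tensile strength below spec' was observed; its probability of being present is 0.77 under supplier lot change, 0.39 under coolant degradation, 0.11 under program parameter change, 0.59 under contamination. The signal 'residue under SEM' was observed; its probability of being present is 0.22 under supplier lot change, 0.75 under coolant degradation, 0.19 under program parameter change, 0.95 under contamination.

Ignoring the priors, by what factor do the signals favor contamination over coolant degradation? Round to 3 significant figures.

Take the product of per-signal likelihoods under each hypothesis, then divide.
  contamination: 0.59 × 0.95 = 0.5605
  coolant degradation: 0.39 × 0.75 = 0.2925
Bayes factor = 0.5605 / 0.2925 ≈ 1.92

1.92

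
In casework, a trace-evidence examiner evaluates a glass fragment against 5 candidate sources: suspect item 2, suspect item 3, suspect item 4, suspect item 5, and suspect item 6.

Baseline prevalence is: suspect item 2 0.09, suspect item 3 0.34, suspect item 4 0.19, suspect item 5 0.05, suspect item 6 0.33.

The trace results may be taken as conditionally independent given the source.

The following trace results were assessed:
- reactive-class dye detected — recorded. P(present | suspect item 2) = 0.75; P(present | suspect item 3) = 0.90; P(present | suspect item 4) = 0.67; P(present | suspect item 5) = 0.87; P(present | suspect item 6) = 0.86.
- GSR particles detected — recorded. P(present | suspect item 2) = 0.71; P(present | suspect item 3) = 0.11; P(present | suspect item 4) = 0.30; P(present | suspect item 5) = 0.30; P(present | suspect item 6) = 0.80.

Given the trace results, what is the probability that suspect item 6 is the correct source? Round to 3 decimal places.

0.631

Multiply each prior by the joint likelihood of the trace result pattern:
  suspect item 2: 0.09 × 0.75 × 0.71 = 0.047925
  suspect item 3: 0.34 × 0.90 × 0.11 = 0.03366
  suspect item 4: 0.19 × 0.67 × 0.30 = 0.03819
  suspect item 5: 0.05 × 0.87 × 0.30 = 0.01305
  suspect item 6: 0.33 × 0.86 × 0.80 = 0.22704
Normalizing constant Z = 0.047925 + 0.03366 + 0.03819 + 0.01305 + 0.22704 = 0.35987.
P(suspect item 6 | evidence) = 0.22704 / 0.35987 ≈ 0.631.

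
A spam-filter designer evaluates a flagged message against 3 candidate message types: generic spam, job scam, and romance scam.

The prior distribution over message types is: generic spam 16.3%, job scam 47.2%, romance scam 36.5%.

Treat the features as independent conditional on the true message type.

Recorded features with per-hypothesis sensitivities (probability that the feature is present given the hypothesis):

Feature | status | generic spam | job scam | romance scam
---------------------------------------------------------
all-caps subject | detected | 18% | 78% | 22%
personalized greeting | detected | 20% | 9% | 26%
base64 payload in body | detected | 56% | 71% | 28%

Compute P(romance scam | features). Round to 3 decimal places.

By Bayes' rule with conditional independence, the unnormalized weight for each hypothesis is prior × ∏ likelihoods:
  generic spam: 0.163 × 0.18 × 0.20 × 0.56 = 0.0032861
  job scam: 0.472 × 0.78 × 0.09 × 0.71 = 0.023525
  romance scam: 0.365 × 0.22 × 0.26 × 0.28 = 0.0058458
The unnormalized weights sum to 0.032657.
P(romance scam | evidence) = 0.0058458 / 0.032657 ≈ 0.179.

0.179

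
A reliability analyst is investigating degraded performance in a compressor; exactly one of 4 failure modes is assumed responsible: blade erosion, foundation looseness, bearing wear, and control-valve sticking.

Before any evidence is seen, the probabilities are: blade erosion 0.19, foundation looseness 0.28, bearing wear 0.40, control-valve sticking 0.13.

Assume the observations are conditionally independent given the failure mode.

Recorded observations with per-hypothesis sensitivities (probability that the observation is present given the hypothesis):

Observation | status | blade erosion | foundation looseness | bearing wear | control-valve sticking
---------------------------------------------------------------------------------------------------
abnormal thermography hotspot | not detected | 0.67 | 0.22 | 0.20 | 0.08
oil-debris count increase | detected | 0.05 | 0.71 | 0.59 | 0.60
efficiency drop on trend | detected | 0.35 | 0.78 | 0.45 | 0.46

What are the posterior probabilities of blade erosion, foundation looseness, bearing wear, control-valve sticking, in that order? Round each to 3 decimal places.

By Bayes' rule with conditional independence, the unnormalized weight for each hypothesis is prior × ∏ likelihoods (using 1 − P(present | H) for each absent observation):
  blade erosion: 0.19 × (1 − 0.67) × 0.05 × 0.35 = 0.0010972
  foundation looseness: 0.28 × (1 − 0.22) × 0.71 × 0.78 = 0.12095
  bearing wear: 0.40 × (1 − 0.20) × 0.59 × 0.45 = 0.08496
  control-valve sticking: 0.13 × (1 − 0.08) × 0.60 × 0.46 = 0.03301
Normalizing constant Z = 0.0010972 + 0.12095 + 0.08496 + 0.03301 = 0.24002.
P(blade erosion | evidence) = 0.0010972 / 0.24002 ≈ 0.005
P(foundation looseness | evidence) = 0.12095 / 0.24002 ≈ 0.504
P(bearing wear | evidence) = 0.08496 / 0.24002 ≈ 0.354
P(control-valve sticking | evidence) = 0.03301 / 0.24002 ≈ 0.138

0.005, 0.504, 0.354, 0.138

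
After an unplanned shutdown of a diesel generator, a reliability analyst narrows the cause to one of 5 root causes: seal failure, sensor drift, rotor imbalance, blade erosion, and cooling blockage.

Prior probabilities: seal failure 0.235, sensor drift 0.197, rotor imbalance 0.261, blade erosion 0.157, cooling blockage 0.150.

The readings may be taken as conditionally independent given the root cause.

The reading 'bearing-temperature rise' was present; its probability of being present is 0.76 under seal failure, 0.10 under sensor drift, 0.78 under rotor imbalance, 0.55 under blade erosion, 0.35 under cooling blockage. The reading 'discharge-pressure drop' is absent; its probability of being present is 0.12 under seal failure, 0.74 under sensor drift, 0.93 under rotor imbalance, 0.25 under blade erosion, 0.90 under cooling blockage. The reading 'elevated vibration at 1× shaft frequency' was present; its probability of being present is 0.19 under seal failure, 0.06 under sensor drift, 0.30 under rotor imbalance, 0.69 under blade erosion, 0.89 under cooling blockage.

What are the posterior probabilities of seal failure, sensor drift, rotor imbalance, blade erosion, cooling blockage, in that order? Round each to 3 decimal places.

0.356, 0.004, 0.051, 0.533, 0.056

For each hypothesis, the unnormalized posterior weight is prior × product of the reading likelihoods (using 1 − P(present | H) for each absent reading):
  seal failure: 0.235 × 0.76 × (1 − 0.12) × 0.19 = 0.029862
  sensor drift: 0.197 × 0.10 × (1 − 0.74) × 0.06 = 0.00030732
  rotor imbalance: 0.261 × 0.78 × (1 − 0.93) × 0.30 = 0.0042752
  blade erosion: 0.157 × 0.55 × (1 − 0.25) × 0.69 = 0.044686
  cooling blockage: 0.150 × 0.35 × (1 − 0.90) × 0.89 = 0.0046725
The unnormalized weights sum to 0.083803.
P(seal failure | evidence) = 0.029862 / 0.083803 ≈ 0.356
P(sensor drift | evidence) = 0.00030732 / 0.083803 ≈ 0.004
P(rotor imbalance | evidence) = 0.0042752 / 0.083803 ≈ 0.051
P(blade erosion | evidence) = 0.044686 / 0.083803 ≈ 0.533
P(cooling blockage | evidence) = 0.0046725 / 0.083803 ≈ 0.056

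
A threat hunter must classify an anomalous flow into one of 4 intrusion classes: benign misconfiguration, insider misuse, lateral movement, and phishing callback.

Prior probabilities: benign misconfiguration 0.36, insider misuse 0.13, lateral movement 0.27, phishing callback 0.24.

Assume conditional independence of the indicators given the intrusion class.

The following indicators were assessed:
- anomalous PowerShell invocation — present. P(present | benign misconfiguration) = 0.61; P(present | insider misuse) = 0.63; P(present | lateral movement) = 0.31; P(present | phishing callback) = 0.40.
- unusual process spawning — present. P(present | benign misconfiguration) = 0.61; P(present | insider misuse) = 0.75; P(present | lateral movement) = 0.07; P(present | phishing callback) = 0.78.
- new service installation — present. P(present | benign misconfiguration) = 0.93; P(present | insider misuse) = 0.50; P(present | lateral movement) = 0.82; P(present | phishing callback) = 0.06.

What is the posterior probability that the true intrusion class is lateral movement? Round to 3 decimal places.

0.029

By Bayes' rule with conditional independence, the unnormalized weight for each hypothesis is prior × ∏ likelihoods:
  benign misconfiguration: 0.36 × 0.61 × 0.61 × 0.93 = 0.12458
  insider misuse: 0.13 × 0.63 × 0.75 × 0.50 = 0.030713
  lateral movement: 0.27 × 0.31 × 0.07 × 0.82 = 0.0048044
  phishing callback: 0.24 × 0.40 × 0.78 × 0.06 = 0.0044928
Marginal likelihood of the evidence = 0.16459.
P(lateral movement | evidence) = 0.0048044 / 0.16459 ≈ 0.029.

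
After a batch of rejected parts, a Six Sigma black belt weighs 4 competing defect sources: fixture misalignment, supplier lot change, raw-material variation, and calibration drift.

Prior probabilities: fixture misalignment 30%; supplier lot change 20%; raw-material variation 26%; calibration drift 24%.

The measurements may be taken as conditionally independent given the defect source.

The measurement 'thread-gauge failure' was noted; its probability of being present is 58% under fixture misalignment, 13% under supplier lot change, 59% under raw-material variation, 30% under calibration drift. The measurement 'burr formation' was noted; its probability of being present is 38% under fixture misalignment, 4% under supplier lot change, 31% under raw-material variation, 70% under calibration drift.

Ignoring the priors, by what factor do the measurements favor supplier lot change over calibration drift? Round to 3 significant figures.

0.0248

Take the product of per-measurement likelihoods under each hypothesis, then divide.
  supplier lot change: 0.13 × 0.04 = 0.0052
  calibration drift: 0.30 × 0.70 = 0.21
Bayes factor = 0.0052 / 0.21 ≈ 0.0248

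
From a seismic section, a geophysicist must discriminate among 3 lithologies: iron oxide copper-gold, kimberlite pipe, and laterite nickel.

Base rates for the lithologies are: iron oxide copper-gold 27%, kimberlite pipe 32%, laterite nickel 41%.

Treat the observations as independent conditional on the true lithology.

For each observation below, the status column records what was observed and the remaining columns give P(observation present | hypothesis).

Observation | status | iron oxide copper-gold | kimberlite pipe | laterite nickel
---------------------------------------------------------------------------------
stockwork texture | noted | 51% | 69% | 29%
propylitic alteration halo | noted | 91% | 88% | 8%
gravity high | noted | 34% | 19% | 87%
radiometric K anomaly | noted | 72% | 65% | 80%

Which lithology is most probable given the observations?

By Bayes' rule with conditional independence, the unnormalized weight for each hypothesis is prior × ∏ likelihoods:
  iron oxide copper-gold: 0.27 × 0.51 × 0.91 × 0.34 × 0.72 = 0.030675
  kimberlite pipe: 0.32 × 0.69 × 0.88 × 0.19 × 0.65 = 0.023997
  laterite nickel: 0.41 × 0.29 × 0.08 × 0.87 × 0.80 = 0.0066204
The unnormalized weights sum to 0.061292.
P(iron oxide copper-gold | evidence) ≈ 0.030675 / 0.061292 ≈ 0.500
P(kimberlite pipe | evidence) ≈ 0.023997 / 0.061292 ≈ 0.392
P(laterite nickel | evidence) ≈ 0.0066204 / 0.061292 ≈ 0.108
The largest is 0.500, so iron oxide copper-gold is most probable.

iron oxide copper-gold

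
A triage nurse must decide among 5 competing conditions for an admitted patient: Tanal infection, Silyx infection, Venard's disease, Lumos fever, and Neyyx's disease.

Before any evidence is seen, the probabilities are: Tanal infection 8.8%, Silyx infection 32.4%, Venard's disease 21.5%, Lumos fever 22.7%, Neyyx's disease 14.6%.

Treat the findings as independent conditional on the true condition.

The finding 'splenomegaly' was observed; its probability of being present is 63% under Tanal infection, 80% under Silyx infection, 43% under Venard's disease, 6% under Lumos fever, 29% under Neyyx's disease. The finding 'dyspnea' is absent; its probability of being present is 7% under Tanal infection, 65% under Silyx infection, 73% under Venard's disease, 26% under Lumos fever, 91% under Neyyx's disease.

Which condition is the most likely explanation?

Silyx infection

Multiply each prior by the joint likelihood of the evidence pattern (using 1 − P(present | H) for each absent finding):
  Tanal infection: 0.088 × 0.63 × (1 − 0.07) = 0.051559
  Silyx infection: 0.324 × 0.80 × (1 − 0.65) = 0.09072
  Venard's disease: 0.215 × 0.43 × (1 − 0.73) = 0.024961
  Lumos fever: 0.227 × 0.06 × (1 − 0.26) = 0.010079
  Neyyx's disease: 0.146 × 0.29 × (1 − 0.91) = 0.0038106
The unnormalized weights sum to 0.18113.
P(Tanal infection | evidence) ≈ 0.051559 / 0.18113 ≈ 0.285
P(Silyx infection | evidence) ≈ 0.09072 / 0.18113 ≈ 0.501
P(Venard's disease | evidence) ≈ 0.024961 / 0.18113 ≈ 0.138
P(Lumos fever | evidence) ≈ 0.010079 / 0.18113 ≈ 0.056
P(Neyyx's disease | evidence) ≈ 0.0038106 / 0.18113 ≈ 0.021
The largest is 0.501, so Silyx infection is most probable.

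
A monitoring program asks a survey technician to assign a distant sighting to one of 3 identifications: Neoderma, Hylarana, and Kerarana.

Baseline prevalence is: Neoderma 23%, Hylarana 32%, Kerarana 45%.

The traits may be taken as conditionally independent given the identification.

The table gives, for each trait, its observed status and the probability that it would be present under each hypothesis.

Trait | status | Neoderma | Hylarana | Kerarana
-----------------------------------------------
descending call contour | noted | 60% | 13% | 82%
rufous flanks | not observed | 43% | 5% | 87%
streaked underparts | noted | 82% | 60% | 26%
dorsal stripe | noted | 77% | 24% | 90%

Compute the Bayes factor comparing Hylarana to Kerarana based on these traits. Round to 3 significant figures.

Take the product of per-trait likelihoods under each hypothesis (using 1 − P(present | H) for each absent trait), then divide.
  Hylarana: 0.13 × (1 − 0.05) × 0.60 × 0.24 = 0.017784
  Kerarana: 0.82 × (1 − 0.87) × 0.26 × 0.90 = 0.024944
Bayes factor = 0.017784 / 0.024944 ≈ 0.713

0.713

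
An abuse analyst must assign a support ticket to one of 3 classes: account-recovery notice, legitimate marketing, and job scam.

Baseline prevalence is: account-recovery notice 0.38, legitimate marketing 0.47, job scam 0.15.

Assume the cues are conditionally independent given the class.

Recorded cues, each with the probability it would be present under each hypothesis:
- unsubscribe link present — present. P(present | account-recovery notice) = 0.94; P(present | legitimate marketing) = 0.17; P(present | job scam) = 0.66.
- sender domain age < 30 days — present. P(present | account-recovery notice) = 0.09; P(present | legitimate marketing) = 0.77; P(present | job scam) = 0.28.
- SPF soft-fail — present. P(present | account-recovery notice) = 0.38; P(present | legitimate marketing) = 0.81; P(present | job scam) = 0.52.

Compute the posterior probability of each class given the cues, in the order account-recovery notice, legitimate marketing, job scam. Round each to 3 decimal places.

0.160, 0.652, 0.189

By Bayes' rule with conditional independence, the unnormalized weight for each hypothesis is prior × ∏ likelihoods:
  account-recovery notice: 0.38 × 0.94 × 0.09 × 0.38 = 0.012216
  legitimate marketing: 0.47 × 0.17 × 0.77 × 0.81 = 0.049834
  job scam: 0.15 × 0.66 × 0.28 × 0.52 = 0.014414
The unnormalized weights sum to 0.076464.
P(account-recovery notice | evidence) = 0.012216 / 0.076464 ≈ 0.160
P(legitimate marketing | evidence) = 0.049834 / 0.076464 ≈ 0.652
P(job scam | evidence) = 0.014414 / 0.076464 ≈ 0.189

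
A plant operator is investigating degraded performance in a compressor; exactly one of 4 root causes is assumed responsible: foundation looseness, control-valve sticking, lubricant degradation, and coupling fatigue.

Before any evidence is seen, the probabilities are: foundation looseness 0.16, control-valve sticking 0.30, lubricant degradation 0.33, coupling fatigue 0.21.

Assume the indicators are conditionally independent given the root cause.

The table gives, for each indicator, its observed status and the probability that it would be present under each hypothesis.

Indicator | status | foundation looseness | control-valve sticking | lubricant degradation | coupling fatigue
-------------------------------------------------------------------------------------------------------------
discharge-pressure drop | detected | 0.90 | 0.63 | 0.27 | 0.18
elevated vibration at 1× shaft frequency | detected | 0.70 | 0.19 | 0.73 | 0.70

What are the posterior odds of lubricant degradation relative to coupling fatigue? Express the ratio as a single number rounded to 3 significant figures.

Unnormalized posterior weight (prior times the indicator likelihoods) for each of the two hypotheses:
  lubricant degradation: 0.33 × 0.27 × 0.73 = 0.065043
  coupling fatigue: 0.21 × 0.18 × 0.70 = 0.02646
Posterior odds = 0.065043 / 0.02646 ≈ 2.46.

2.46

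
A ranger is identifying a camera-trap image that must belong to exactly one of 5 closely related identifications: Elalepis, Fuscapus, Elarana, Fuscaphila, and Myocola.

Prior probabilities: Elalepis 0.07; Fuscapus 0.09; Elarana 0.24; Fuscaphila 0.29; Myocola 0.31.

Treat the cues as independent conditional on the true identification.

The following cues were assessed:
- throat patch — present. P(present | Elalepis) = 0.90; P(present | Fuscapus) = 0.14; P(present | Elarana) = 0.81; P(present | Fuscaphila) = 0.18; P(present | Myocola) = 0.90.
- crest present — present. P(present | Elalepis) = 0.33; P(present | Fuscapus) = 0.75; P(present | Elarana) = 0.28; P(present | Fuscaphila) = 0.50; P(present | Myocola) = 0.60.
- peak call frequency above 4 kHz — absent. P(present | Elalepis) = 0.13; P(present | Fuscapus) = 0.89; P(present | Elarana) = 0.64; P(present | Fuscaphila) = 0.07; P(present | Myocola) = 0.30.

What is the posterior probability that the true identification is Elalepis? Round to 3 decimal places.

By Bayes' rule with conditional independence, the unnormalized weight for each hypothesis is prior × ∏ likelihoods (using 1 − P(present | H) for each absent cue):
  Elalepis: 0.07 × 0.90 × 0.33 × (1 − 0.13) = 0.018087
  Fuscapus: 0.09 × 0.14 × 0.75 × (1 − 0.89) = 0.0010395
  Elarana: 0.24 × 0.81 × 0.28 × (1 − 0.64) = 0.019596
  Fuscaphila: 0.29 × 0.18 × 0.50 × (1 − 0.07) = 0.024273
  Myocola: 0.31 × 0.90 × 0.60 × (1 − 0.30) = 0.11718
The unnormalized weights sum to 0.18018.
P(Elalepis | evidence) = 0.018087 / 0.18018 ≈ 0.100.

0.100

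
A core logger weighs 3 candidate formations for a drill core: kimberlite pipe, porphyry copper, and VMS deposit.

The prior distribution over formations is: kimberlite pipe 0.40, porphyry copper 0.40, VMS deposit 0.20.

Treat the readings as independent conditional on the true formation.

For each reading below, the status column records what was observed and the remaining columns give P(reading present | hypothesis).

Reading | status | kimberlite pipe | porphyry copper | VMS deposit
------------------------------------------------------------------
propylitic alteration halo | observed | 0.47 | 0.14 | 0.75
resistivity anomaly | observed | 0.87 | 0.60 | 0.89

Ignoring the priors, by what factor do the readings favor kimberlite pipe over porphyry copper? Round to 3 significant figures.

Take the product of per-reading likelihoods under each hypothesis, then divide.
  kimberlite pipe: 0.47 × 0.87 = 0.4089
  porphyry copper: 0.14 × 0.60 = 0.084
Bayes factor = 0.4089 / 0.084 ≈ 4.87

4.87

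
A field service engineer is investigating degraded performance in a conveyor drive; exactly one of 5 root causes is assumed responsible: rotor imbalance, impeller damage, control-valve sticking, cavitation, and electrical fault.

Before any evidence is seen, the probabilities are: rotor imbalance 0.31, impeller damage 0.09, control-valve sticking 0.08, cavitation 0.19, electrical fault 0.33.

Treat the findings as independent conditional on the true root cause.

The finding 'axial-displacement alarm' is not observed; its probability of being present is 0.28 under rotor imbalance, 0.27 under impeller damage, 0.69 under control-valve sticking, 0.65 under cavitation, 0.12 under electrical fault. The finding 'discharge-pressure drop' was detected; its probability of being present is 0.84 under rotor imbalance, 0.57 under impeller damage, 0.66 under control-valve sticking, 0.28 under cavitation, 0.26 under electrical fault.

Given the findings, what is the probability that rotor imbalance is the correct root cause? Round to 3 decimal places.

By Bayes' rule with conditional independence, the unnormalized weight for each hypothesis is prior × ∏ likelihoods (using 1 − P(present | H) for each absent finding):
  rotor imbalance: 0.31 × (1 − 0.28) × 0.84 = 0.18749
  impeller damage: 0.09 × (1 − 0.27) × 0.57 = 0.037449
  control-valve sticking: 0.08 × (1 − 0.69) × 0.66 = 0.016368
  cavitation: 0.19 × (1 − 0.65) × 0.28 = 0.01862
  electrical fault: 0.33 × (1 − 0.12) × 0.26 = 0.075504
Marginal likelihood of the evidence = 0.33543.
P(rotor imbalance | evidence) = 0.18749 / 0.33543 ≈ 0.559.

0.559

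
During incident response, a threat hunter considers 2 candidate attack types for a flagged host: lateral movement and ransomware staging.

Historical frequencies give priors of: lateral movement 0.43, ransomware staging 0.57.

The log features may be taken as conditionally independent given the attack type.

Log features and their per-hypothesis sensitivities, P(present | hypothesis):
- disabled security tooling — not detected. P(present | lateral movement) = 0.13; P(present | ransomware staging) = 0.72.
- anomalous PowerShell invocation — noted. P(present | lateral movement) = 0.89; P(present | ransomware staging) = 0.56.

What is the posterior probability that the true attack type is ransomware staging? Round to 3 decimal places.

0.212

By Bayes' rule with conditional independence, the unnormalized weight for each hypothesis is prior × ∏ likelihoods (using 1 − P(present | H) for each absent log feature):
  lateral movement: 0.43 × (1 − 0.13) × 0.89 = 0.33295
  ransomware staging: 0.57 × (1 − 0.72) × 0.56 = 0.089376
Marginal likelihood of the evidence = 0.42233.
P(ransomware staging | evidence) = 0.089376 / 0.42233 ≈ 0.212.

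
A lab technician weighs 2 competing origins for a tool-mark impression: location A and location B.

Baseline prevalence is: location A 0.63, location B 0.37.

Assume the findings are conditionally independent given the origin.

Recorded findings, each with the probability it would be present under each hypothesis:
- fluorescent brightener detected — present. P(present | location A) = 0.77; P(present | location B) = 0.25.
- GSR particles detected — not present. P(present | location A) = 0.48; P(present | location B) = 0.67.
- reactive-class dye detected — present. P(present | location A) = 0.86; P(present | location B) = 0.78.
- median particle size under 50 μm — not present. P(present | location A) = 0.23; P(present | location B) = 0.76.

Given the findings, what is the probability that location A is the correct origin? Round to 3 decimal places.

By Bayes' rule with conditional independence, the unnormalized weight for each hypothesis is prior × ∏ likelihoods (using 1 − P(present | H) for each absent finding):
  location A: 0.63 × 0.77 × (1 − 0.48) × 0.86 × (1 − 0.23) = 0.16704
  location B: 0.37 × 0.25 × (1 − 0.67) × 0.78 × (1 − 0.76) = 0.0057143
The unnormalized weights sum to 0.17276.
P(location A | evidence) = 0.16704 / 0.17276 ≈ 0.967.

0.967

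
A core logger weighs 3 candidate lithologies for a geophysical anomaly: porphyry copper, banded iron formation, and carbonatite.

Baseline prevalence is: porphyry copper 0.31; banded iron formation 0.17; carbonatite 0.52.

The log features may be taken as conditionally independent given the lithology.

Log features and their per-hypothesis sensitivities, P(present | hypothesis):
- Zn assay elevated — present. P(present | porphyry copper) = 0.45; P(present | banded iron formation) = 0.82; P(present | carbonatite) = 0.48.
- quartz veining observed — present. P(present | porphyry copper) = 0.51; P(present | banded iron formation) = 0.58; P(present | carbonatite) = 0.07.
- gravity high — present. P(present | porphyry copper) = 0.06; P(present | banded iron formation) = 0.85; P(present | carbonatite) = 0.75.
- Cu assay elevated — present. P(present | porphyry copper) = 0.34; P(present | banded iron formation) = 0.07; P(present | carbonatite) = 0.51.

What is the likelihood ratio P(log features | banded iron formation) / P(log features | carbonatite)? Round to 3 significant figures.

2.20

Joint likelihood of the log feature pattern under each hypothesis:
  banded iron formation: 0.82 × 0.58 × 0.85 × 0.07 = 0.028298
  carbonatite: 0.48 × 0.07 × 0.75 × 0.51 = 0.012852
Bayes factor = 0.028298 / 0.012852 ≈ 2.20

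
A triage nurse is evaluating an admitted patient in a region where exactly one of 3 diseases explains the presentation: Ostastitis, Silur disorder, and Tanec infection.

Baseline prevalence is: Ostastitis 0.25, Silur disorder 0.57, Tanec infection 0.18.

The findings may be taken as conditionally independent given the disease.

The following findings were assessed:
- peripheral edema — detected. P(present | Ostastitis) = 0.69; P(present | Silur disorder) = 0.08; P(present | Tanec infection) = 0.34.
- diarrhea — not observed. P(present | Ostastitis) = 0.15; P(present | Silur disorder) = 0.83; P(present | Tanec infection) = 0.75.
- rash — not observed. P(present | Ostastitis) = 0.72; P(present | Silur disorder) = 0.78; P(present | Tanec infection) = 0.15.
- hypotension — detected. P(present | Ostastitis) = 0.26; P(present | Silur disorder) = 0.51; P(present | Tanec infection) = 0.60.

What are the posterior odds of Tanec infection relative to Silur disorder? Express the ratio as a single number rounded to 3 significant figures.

The normalizing constant cancels in an odds ratio, so compute prior × likelihood for the two hypotheses only (using 1 − P(present | H) for each absent finding):
  Tanec infection: 0.18 × 0.34 × (1 − 0.75) × (1 − 0.15) × 0.60 = 0.007803
  Silur disorder: 0.57 × 0.08 × (1 − 0.83) × (1 − 0.78) × 0.51 = 0.00086977
Posterior odds = 0.007803 / 0.00086977 ≈ 8.97.

8.97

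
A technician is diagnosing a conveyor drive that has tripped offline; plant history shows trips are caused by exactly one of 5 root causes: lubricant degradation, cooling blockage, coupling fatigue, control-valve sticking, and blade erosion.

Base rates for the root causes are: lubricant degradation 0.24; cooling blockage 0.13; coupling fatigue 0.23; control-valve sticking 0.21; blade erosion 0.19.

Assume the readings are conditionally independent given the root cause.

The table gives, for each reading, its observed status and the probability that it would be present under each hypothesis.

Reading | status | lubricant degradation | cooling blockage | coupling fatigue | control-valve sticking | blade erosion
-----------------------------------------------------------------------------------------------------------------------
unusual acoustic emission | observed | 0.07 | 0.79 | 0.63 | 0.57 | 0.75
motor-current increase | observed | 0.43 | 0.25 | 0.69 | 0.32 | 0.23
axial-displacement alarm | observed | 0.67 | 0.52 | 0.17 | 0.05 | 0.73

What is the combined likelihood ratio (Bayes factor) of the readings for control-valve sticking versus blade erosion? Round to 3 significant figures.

The Bayes factor is the ratio of the joint likelihoods of the reading pattern under the two hypotheses.
  control-valve sticking: 0.57 × 0.32 × 0.05 = 0.00912
  blade erosion: 0.75 × 0.23 × 0.73 = 0.12593
Bayes factor = 0.00912 / 0.12593 ≈ 0.0724

0.0724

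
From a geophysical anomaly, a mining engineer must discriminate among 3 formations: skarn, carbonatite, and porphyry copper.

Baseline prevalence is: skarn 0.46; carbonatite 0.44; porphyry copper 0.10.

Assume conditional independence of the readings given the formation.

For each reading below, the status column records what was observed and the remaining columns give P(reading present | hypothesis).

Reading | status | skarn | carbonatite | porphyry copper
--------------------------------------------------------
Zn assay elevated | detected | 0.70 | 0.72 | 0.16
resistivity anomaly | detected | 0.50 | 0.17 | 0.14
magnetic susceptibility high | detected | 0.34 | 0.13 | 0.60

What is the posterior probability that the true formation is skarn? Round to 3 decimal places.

Multiply each prior by the joint likelihood of the reading pattern:
  skarn: 0.46 × 0.70 × 0.50 × 0.34 = 0.05474
  carbonatite: 0.44 × 0.72 × 0.17 × 0.13 = 0.0070013
  porphyry copper: 0.10 × 0.16 × 0.14 × 0.60 = 0.001344
The unnormalized weights sum to 0.063085.
P(skarn | evidence) = 0.05474 / 0.063085 ≈ 0.868.

0.868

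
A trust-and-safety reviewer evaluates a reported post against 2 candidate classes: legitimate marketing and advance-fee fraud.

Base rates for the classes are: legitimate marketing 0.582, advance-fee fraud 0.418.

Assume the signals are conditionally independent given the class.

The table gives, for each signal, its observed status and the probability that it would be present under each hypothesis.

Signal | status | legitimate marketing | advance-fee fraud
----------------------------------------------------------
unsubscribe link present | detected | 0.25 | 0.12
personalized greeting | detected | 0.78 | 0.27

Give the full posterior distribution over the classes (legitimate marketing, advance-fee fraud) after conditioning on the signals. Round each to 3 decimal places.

By Bayes' rule with conditional independence, the unnormalized weight for each hypothesis is prior × ∏ likelihoods:
  legitimate marketing: 0.582 × 0.25 × 0.78 = 0.11349
  advance-fee fraud: 0.418 × 0.12 × 0.27 = 0.013543
The unnormalized weights sum to 0.12703.
P(legitimate marketing | evidence) = 0.11349 / 0.12703 ≈ 0.893
P(advance-fee fraud | evidence) = 0.013543 / 0.12703 ≈ 0.107

0.893, 0.107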